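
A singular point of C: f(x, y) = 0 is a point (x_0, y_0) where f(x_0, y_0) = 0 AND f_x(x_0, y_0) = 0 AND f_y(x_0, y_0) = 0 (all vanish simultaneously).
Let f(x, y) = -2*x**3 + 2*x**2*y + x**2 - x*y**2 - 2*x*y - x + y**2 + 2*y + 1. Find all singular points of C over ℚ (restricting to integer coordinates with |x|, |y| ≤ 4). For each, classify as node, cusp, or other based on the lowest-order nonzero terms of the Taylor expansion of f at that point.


Singular points: {(0, -1)}; classification: node.

Compute partial derivatives:
  f_x = -6*x**2 + 4*x*y + 2*x - y**2 - 2*y - 1.
  f_y = 2*x**2 - 2*x*y - 2*x + 2*y + 2.
Scan x_0 ∈ {−4, ..., 4}. For each x_0, f_y(x_0, y) is a polynomial in y; find its integer roots y ∈ {−4, ..., 4}, then test f_x and f at those candidates.
  x = -4: f_y(-4, y) = 10*y + 42; no integer root y with |y| ≤ 4.
  x = -3: f_y(-3, y) = 8*y + 26; no integer root y with |y| ≤ 4.
  x = -2: f_y(-2, y) = 6*y + 14; no integer root y with |y| ≤ 4.
  x = -1: f_y(-1, y) = 4*y + 6; no integer root y with |y| ≤ 4.
  x = 0: f_y(0, y) = 2*y + 2; vanishes at y ∈ {-1}. (0, -1): f_x = 0, f = 0 — SINGULAR.
  x = 1: f_y(1, y) = 2; no integer root y with |y| ≤ 4.
  x = 2: f_y(2, y) = 6 - 2*y; vanishes at y ∈ {3}. (2, 3): f_x = -12 ≠ 0.
  x = 3: f_y(3, y) = 14 - 4*y; no integer root y with |y| ≤ 4.
  x = 4: f_y(4, y) = 26 - 6*y; no integer root y with |y| ≤ 4.
Only singular point on the grid: (0, -1).
Classify: substitute x = 0 + u, y = -1 + v and expand: f = -2*u**3 + 2*u**2*v - u**2 - u*v**2 + v**2.
No constant or linear terms (consistent with a singular point). Quadratic part: -u**2 + v**2. Cubic part: -2*u**3 + 2*u**2*v - u*v**2.
The quadratic part v**2 - u**2 = (v − u)(v + u) splits into two distinct linear factors, so there are two distinct tangent lines y − -1 = ±(x − 0) — this is a node (ordinary double point).
Classification: node.


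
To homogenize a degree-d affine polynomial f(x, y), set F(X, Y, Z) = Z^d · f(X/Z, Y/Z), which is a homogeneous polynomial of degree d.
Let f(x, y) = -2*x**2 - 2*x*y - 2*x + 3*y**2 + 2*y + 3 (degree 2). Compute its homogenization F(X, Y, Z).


F(X, Y, Z) = -2*X**2 - 2*X*Y - 2*X*Z + 3*Y**2 + 2*Y*Z + 3*Z**2

deg(f) = 2.
Substitute x = X/Z, y = Y/Z into f, then multiply by Z^2.
  monomial -2·x^2·y^0 ↦ -2·X^2·Y^0·Z^0.
  monomial -2·x^1·y^1 ↦ -2·X^1·Y^1·Z^0.
  monomial -2·x^1·y^0 ↦ -2·X^1·Y^0·Z^1.
  monomial 3·x^0·y^2 ↦ 3·X^0·Y^2·Z^0.
  monomial 2·x^0·y^1 ↦ 2·X^0·Y^1·Z^1.
  monomial 3·x^0·y^0 ↦ 3·X^0·Y^0·Z^2.
Collecting: F(X, Y, Z) = -2*X**2 - 2*X*Y - 2*X*Z + 3*Y**2 + 2*Y*Z + 3*Z**2.


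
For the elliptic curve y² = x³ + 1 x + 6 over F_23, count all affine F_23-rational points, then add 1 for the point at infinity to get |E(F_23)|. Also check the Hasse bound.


Affine points = {(0, 11), (0, 12), (1, 10), (1, 13), (2, 4), (2, 19), (3, 6), (3, 17), (9, 10), (9, 13), (10, 2), (10, 21), (13, 10), (13, 13), (14, 2), (14, 21), (16, 1), (16, 22), (22, 2), (22, 21)}; affine count = 20; |E(F_23)| = 21.

Discriminant check: Δ ∝ 4a³ + 27b² = 4·1³ + 27·6² = 4·1 + 27·36 ≡ 10 (mod 23). Nonzero ⇒ E is nonsingular.
For each x ∈ F_23, compute rhs = x³ + 1·x + 6 mod 23, then count y ∈ F_23 with y² ≡ rhs.
  x = 0: rhs = 6, matching y values: 11, 12 (2 points).
  x = 1: rhs = 8, matching y values: 10, 13 (2 points).
  x = 2: rhs = 16, matching y values: 4, 19 (2 points).
  x = 3: rhs = 13, matching y values: 6, 17 (2 points).
  x = 4: rhs = 5, matching y values: none (0 points).
  x = 5: rhs = 21, matching y values: none (0 points).
  x = 6: rhs = 21, matching y values: none (0 points).
  x = 7: rhs = 11, matching y values: none (0 points).
  x = 8: rhs = 20, matching y values: none (0 points).
  x = 9: rhs = 8, matching y values: 10, 13 (2 points).
  x = 10: rhs = 4, matching y values: 2, 21 (2 points).
  x = 11: rhs = 14, matching y values: none (0 points).
  x = 12: rhs = 21, matching y values: none (0 points).
  x = 13: rhs = 8, matching y values: 10, 13 (2 points).
  x = 14: rhs = 4, matching y values: 2, 21 (2 points).
  x = 15: rhs = 15, matching y values: none (0 points).
  x = 16: rhs = 1, matching y values: 1, 22 (2 points).
  x = 17: rhs = 14, matching y values: none (0 points).
  x = 18: rhs = 14, matching y values: none (0 points).
  x = 19: rhs = 7, matching y values: none (0 points).
  x = 20: rhs = 22, matching y values: none (0 points).
  x = 21: rhs = 19, matching y values: none (0 points).
  x = 22: rhs = 4, matching y values: 2, 21 (2 points).
Total affine count: 20.
Full point count |E(F_23)| = 20 + 1 = 21.
Hasse bound: |21 − (23+1)| = |-3| = 3 ≤ 2√23 ≈ 9.5917 ✓.


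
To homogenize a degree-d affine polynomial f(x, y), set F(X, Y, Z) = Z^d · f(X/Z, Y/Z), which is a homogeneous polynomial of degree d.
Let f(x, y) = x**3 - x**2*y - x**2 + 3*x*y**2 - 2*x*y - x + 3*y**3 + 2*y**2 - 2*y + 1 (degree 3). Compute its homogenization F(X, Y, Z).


F(X, Y, Z) = X**3 - X**2*Y - X**2*Z + 3*X*Y**2 - 2*X*Y*Z - X*Z**2 + 3*Y**3 + 2*Y**2*Z - 2*Y*Z**2 + Z**3

deg(f) = 3.
Substitute x = X/Z, y = Y/Z into f, then multiply by Z^3.
  monomial 1·x^3·y^0 ↦ 1·X^3·Y^0·Z^0.
  monomial -1·x^2·y^1 ↦ -1·X^2·Y^1·Z^0.
  monomial -1·x^2·y^0 ↦ -1·X^2·Y^0·Z^1.
  monomial 3·x^1·y^2 ↦ 3·X^1·Y^2·Z^0.
  monomial -2·x^1·y^1 ↦ -2·X^1·Y^1·Z^1.
  monomial -1·x^1·y^0 ↦ -1·X^1·Y^0·Z^2.
  monomial 3·x^0·y^3 ↦ 3·X^0·Y^3·Z^0.
  monomial 2·x^0·y^2 ↦ 2·X^0·Y^2·Z^1.
  monomial -2·x^0·y^1 ↦ -2·X^0·Y^1·Z^2.
  monomial 1·x^0·y^0 ↦ 1·X^0·Y^0·Z^3.
Collecting: F(X, Y, Z) = X**3 - X**2*Y - X**2*Z + 3*X*Y**2 - 2*X*Y*Z - X*Z**2 + 3*Y**3 + 2*Y**2*Z - 2*Y*Z**2 + Z**3.


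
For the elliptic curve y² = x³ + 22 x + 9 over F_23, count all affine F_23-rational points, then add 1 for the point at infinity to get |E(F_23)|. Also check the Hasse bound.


Affine points = {(0, 3), (0, 20), (1, 3), (1, 20), (4, 0), (6, 9), (6, 14), (7, 0), (9, 4), (9, 19), (11, 8), (11, 15), (12, 0), (13, 10), (13, 13), (14, 5), (14, 18), (16, 8), (16, 15), (17, 11), (17, 12), (18, 2), (18, 21), (19, 8), (19, 15), (20, 10), (20, 13), (21, 7), (21, 16), (22, 3), (22, 20)}; affine count = 31; |E(F_23)| = 32.

Discriminant check: Δ ∝ 4a³ + 27b² = 4·22³ + 27·9² = 4·10648 + 27·81 ≡ 21 (mod 23). Nonzero ⇒ E is nonsingular.
For each x ∈ F_23, compute rhs = x³ + 22·x + 9 mod 23, then count y ∈ F_23 with y² ≡ rhs.
  x = 0: rhs = 9, matching y values: 3, 20 (2 points).
  x = 1: rhs = 9, matching y values: 3, 20 (2 points).
  x = 2: rhs = 15, matching y values: none (0 points).
  x = 3: rhs = 10, matching y values: none (0 points).
  x = 4: rhs = 0, matching y values: 0 (1 points).
  x = 5: rhs = 14, matching y values: none (0 points).
  x = 6: rhs = 12, matching y values: 9, 14 (2 points).
  x = 7: rhs = 0, matching y values: 0 (1 points).
  x = 8: rhs = 7, matching y values: none (0 points).
  x = 9: rhs = 16, matching y values: 4, 19 (2 points).
  x = 10: rhs = 10, matching y values: none (0 points).
  x = 11: rhs = 18, matching y values: 8, 15 (2 points).
  x = 12: rhs = 0, matching y values: 0 (1 points).
  x = 13: rhs = 8, matching y values: 10, 13 (2 points).
  x = 14: rhs = 2, matching y values: 5, 18 (2 points).
  x = 15: rhs = 11, matching y values: none (0 points).
  x = 16: rhs = 18, matching y values: 8, 15 (2 points).
  x = 17: rhs = 6, matching y values: 11, 12 (2 points).
  x = 18: rhs = 4, matching y values: 2, 21 (2 points).
  x = 19: rhs = 18, matching y values: 8, 15 (2 points).
  x = 20: rhs = 8, matching y values: 10, 13 (2 points).
  x = 21: rhs = 3, matching y values: 7, 16 (2 points).
  x = 22: rhs = 9, matching y values: 3, 20 (2 points).
Total affine count: 31.
Full point count |E(F_23)| = 31 + 1 = 32.
Hasse bound: |32 − (23+1)| = |8| = 8 ≤ 2√23 ≈ 9.5917 ✓.


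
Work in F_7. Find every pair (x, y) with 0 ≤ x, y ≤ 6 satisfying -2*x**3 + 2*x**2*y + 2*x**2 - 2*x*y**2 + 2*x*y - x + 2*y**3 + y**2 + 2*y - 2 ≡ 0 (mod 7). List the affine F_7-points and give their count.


Affine F_7-points: {(1, 2), (1, 4), (1, 5), (3, 2), (5, 6), (6, 2)}; count = 6.

For each of the 49 pairs (x, y) ∈ F_7², evaluate f(x, y) mod 7. Record the zeros.
  x = 0: [0↦5, 1↦3, 2↦1, 3↦4, 4↦3, 5↦3, 6↦2]  zeros at y ∈ ∅
  x = 1: [0↦4, 1↦4, 2↦0, 3↦4, 4↦0, 5↦0, 6↦2]  zeros at y ∈ {2, 4, 5}
  x = 2: [0↦2, 1↦1, 2↦6, 3↦1, 4↦5, 5↦2, 6↦4]  zeros at y ∈ ∅
  x = 3: [0↦1, 1↦3, 2↦0, 3↦4, 4↦6, 5↦4, 6↦3]  zeros at y ∈ {2}
  x = 4: [0↦3, 1↦5, 2↦5, 3↦1, 4↦5, 5↦1, 6↦1]  zeros at y ∈ ∅
  x = 5: [0↦3, 1↦2, 2↦2, 3↦1, 4↦4, 5↦2, 6↦0]  zeros at y ∈ {6}
  x = 6: [0↦3, 1↦3, 2↦0, 3↦6, 4↦5, 5↦2, 6↦2]  zeros at y ∈ {2}
Collecting zeros: affine points = {(1, 2), (1, 4), (1, 5), (3, 2), (5, 6), (6, 2)}.
Total count |C(F_7)_aff| = 6.


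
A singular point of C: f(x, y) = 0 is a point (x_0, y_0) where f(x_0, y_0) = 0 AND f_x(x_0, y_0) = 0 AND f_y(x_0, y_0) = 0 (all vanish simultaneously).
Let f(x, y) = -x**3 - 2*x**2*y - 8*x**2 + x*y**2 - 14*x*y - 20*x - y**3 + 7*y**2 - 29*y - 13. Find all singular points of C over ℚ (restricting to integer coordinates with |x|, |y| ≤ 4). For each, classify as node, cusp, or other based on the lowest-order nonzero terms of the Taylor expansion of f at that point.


Singular points: {(-3, 1)}; classification: node.

Compute partial derivatives:
  f_x = -3*x**2 - 4*x*y - 16*x + y**2 - 14*y - 20.
  f_y = -2*x**2 + 2*x*y - 14*x - 3*y**2 + 14*y - 29.
Scan x_0 ∈ {−4, ..., 4}. For each x_0, f_y(x_0, y) is a polynomial in y; find its integer roots y ∈ {−4, ..., 4}, then test f_x and f at those candidates.
  x = -4: f_y(-4, y) = -3*y**2 + 6*y - 5; no integer root y with |y| ≤ 4.
  x = -3: f_y(-3, y) = -3*y**2 + 8*y - 5; vanishes at y ∈ {1}. (-3, 1): f_x = 0, f = 0 — SINGULAR.
  x = -2: f_y(-2, y) = -3*y**2 + 10*y - 9; no integer root y with |y| ≤ 4.
  x = -1: f_y(-1, y) = -3*y**2 + 12*y - 17; no integer root y with |y| ≤ 4.
  x = 0: f_y(0, y) = -3*y**2 + 14*y - 29; no integer root y with |y| ≤ 4.
  x = 1: f_y(1, y) = -3*y**2 + 16*y - 45; no integer root y with |y| ≤ 4.
  x = 2: f_y(2, y) = -3*y**2 + 18*y - 65; no integer root y with |y| ≤ 4.
  x = 3: f_y(3, y) = -3*y**2 + 20*y - 89; no integer root y with |y| ≤ 4.
  x = 4: f_y(4, y) = -3*y**2 + 22*y - 117; no integer root y with |y| ≤ 4.
Only singular point on the grid: (-3, 1).
Classify: substitute x = -3 + u, y = 1 + v and expand: f = -u**3 - 2*u**2*v - u**2 + u*v**2 - v**3 + v**2.
No constant or linear terms (consistent with a singular point). Quadratic part: -u**2 + v**2. Cubic part: -u**3 - 2*u**2*v + u*v**2 - v**3.
The quadratic part v**2 - u**2 = (v − u)(v + u) splits into two distinct linear factors, so there are two distinct tangent lines y − 1 = ±(x − -3) — this is a node (ordinary double point).
Classification: node.


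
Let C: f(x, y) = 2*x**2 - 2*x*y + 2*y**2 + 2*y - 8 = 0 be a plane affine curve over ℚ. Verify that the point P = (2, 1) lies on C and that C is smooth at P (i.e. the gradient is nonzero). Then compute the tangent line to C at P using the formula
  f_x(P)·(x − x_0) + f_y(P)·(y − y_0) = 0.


Tangent line at P: 6*x + 2*y - 14 = 0.

Step 1: f(2, 1) = 0, so P lies on C.
Step 2: partial derivatives
  f_x(x, y) = 4*x - 2*y, f_y(x, y) = -2*x + 4*y + 2.
  f_x(P) = 6, f_y(P) = 2 (gradient nonzero, so P is smooth).
Step 3: tangent line at P: 6·(x − 2) + 2·(y − 1) = 0.
Expanding: 6*x + 2*y - 14 = 0.


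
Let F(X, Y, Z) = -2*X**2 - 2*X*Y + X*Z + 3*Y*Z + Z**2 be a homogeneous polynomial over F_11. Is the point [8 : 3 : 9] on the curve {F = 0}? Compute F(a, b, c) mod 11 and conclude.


F(8,3,9) ≡ 3 (mod 11); P is NOT on the curve.

Evaluate F(8, 3, 9) term-by-term (mod 11).
  -2*X**2 ↦ -2·64·1·1 = -128
  -2*X*Y ↦ -2·8·3·1 = -48
  X*Z ↦ 1·8·1·9 = 72
  3*Y*Z ↦ 3·1·3·9 = 81
  Z**2 ↦ 1·1·1·81 = 81
Sum: F(8, 3, 9) = (-128) + (-48) + (72) + (81) + (81) = 58.
Reducing mod 11: 58 ≡ 3 (mod 11).
Since F(a, b, c) ≡ 3 ≠ 0 (mod 11), P does NOT lie on the curve.


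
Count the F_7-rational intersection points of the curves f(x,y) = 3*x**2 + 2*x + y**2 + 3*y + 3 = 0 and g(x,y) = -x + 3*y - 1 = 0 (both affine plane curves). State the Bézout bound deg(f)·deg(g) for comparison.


Common zeros: {(5, 2)}; count = 1; Bézout bound = 2.

deg(f) = 2, deg(g) = 1, so Bézout bound = 2.
Scan x ∈ F_7. For each x, list the y ∈ F_7 with f(x, y) ≡ 0 and those with g(x, y) ≡ 0 (mod 7); the common zeros in that column are the intersection.
  x = 0: f ≡ 0 at y ∈ {1, 3}; g ≡ 0 at y ∈ {5}; common: ∅.
  x = 1: f ≡ 0 at y ∈ ∅; g ≡ 0 at y ∈ {3}; common: ∅.
  x = 2: f ≡ 0 at y ∈ ∅; g ≡ 0 at y ∈ {1}; common: ∅.
  x = 3: f ≡ 0 at y ∈ ∅; g ≡ 0 at y ∈ {6}; common: ∅.
  x = 4: f ≡ 0 at y ∈ {1, 3}; g ≡ 0 at y ∈ {4}; common: ∅.
  x = 5: f ≡ 0 at y ∈ {2}; g ≡ 0 at y ∈ {2}; common: {2}.
  x = 6: f ≡ 0 at y ∈ {2}; g ≡ 0 at y ∈ {0}; common: ∅.
Collecting: common zeros = {(5, 2)}, so the count is 1.
Comparison with the Bézout bound: 1 ≤ 2 = deg(f)·deg(g), as expected for curves with no common component (the affine F_7-count falls short of the bound because intersections may lie at infinity, over extension fields, or carry multiplicity).


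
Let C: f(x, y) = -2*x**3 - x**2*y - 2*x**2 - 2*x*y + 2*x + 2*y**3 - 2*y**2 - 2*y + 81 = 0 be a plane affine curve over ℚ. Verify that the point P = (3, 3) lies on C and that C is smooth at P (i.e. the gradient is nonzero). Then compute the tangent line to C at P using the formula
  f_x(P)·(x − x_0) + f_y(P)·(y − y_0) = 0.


Tangent line at P: -88*x + 25*y + 189 = 0.

Step 1: f(3, 3) = 0, so P lies on C.
Step 2: partial derivatives
  f_x(x, y) = -6*x**2 - 2*x*y - 4*x - 2*y + 2, f_y(x, y) = -x**2 - 2*x + 6*y**2 - 4*y - 2.
  f_x(P) = -88, f_y(P) = 25 (gradient nonzero, so P is smooth).
Step 3: tangent line at P: -88·(x − 3) + 25·(y − 3) = 0.
Expanding: -88*x + 25*y + 189 = 0.


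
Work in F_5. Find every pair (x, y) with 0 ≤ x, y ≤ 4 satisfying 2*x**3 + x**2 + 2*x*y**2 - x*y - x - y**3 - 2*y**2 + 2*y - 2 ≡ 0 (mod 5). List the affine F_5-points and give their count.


Affine F_5-points: {(0, 4), (1, 0), (1, 1), (1, 4), (3, 1), (4, 2)}; count = 6.

For each of the 25 pairs (x, y) ∈ F_5², evaluate f(x, y) mod 5. Record the zeros.
  x = 0: [0↦3, 1↦2, 2↦1, 3↦4, 4↦0]  zeros at y ∈ {4}
  x = 1: [0↦0, 1↦0, 2↦4, 3↦1, 4↦0]  zeros at y ∈ {0, 1, 4}
  x = 2: [0↦1, 1↦2, 2↦1, 3↦2, 4↦4]  zeros at y ∈ ∅
  x = 3: [0↦3, 1↦0, 2↦4, 3↦4, 4↦4]  zeros at y ∈ {1}
  x = 4: [0↦3, 1↦1, 2↦0, 3↦4, 4↦2]  zeros at y ∈ {2}
Collecting zeros: affine points = {(0, 4), (1, 0), (1, 1), (1, 4), (3, 1), (4, 2)}.
Total count |C(F_5)_aff| = 6.


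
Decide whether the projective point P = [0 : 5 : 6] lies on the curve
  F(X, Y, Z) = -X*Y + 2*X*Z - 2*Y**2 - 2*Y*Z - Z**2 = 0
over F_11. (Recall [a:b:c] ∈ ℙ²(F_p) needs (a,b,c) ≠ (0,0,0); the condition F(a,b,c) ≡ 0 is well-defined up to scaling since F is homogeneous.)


F(0,5,6) ≡ 8 (mod 11); P is NOT on the curve.

Evaluate F(0, 5, 6) term-by-term (mod 11).
  -X*Y ↦ -1·0·5·1 = 0
  2*X*Z ↦ 2·0·1·6 = 0
  -2*Y**2 ↦ -2·1·25·1 = -50
  -2*Y*Z ↦ -2·1·5·6 = -60
  -Z**2 ↦ -1·1·1·36 = -36
Sum: F(0, 5, 6) = (0) + (0) + (-50) + (-60) + (-36) = -146.
Reducing mod 11: -146 ≡ 8 (mod 11).
Since F(a, b, c) ≡ 8 ≠ 0 (mod 11), P does NOT lie on the curve.


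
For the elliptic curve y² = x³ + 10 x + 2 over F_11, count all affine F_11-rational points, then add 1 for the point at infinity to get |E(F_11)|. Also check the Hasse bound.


Affine points = {(3, 2), (3, 9), (5, 1), (5, 10), (6, 5), (6, 6), (8, 0)}; affine count = 7; |E(F_11)| = 8.

Discriminant check: Δ ∝ 4a³ + 27b² = 4·10³ + 27·2² = 4·1000 + 27·4 ≡ 5 (mod 11). Nonzero ⇒ E is nonsingular.
For each x ∈ F_11, compute rhs = x³ + 10·x + 2 mod 11, then count y ∈ F_11 with y² ≡ rhs.
  x = 0: rhs = 2, matching y values: none (0 points).
  x = 1: rhs = 2, matching y values: none (0 points).
  x = 2: rhs = 8, matching y values: none (0 points).
  x = 3: rhs = 4, matching y values: 2, 9 (2 points).
  x = 4: rhs = 7, matching y values: none (0 points).
  x = 5: rhs = 1, matching y values: 1, 10 (2 points).
  x = 6: rhs = 3, matching y values: 5, 6 (2 points).
  x = 7: rhs = 8, matching y values: none (0 points).
  x = 8: rhs = 0, matching y values: 0 (1 points).
  x = 9: rhs = 7, matching y values: none (0 points).
  x = 10: rhs = 2, matching y values: none (0 points).
Total affine count: 7.
Full point count |E(F_11)| = 7 + 1 = 8.
Hasse bound: |8 − (11+1)| = |-4| = 4 ≤ 2√11 ≈ 6.6332 ✓.


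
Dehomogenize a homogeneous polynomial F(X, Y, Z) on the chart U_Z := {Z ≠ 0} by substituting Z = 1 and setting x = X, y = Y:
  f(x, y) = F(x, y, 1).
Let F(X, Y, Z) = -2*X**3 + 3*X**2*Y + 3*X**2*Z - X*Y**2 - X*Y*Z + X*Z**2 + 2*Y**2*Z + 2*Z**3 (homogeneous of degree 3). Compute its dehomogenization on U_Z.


f(x, y) = -2*x**3 + 3*x**2*y + 3*x**2 - x*y**2 - x*y + x + 2*y**2 + 2

On U_Z we set Z = 1. Each monomial c·X^i·Y^j·Z^k in F becomes c·x^i·y^j·1^k = c·x^i·y^j.
Substituting Z = 1: F(X, Y, 1) = -2*x**3 + 3*x**2*y + 3*x**2 - x*y**2 - x*y + x + 2*y**2 + 2.
Note: deg(f) ≤ deg(F) = 3; strict inequality happens when F is divisible by Z (lost terms).


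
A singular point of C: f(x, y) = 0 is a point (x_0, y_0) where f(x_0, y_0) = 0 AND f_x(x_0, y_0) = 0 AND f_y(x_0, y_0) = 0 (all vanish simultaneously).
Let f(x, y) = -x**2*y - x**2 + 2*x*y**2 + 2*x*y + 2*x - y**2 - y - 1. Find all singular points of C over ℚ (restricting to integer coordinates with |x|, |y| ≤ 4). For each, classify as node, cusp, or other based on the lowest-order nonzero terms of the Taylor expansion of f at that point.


Singular points: {(1, 0)}; classification: node.

Compute partial derivatives:
  f_x = -2*x*y - 2*x + 2*y**2 + 2*y + 2.
  f_y = -x**2 + 4*x*y + 2*x - 2*y - 1.
Scan x_0 ∈ {−4, ..., 4}. For each x_0, f_y(x_0, y) is a polynomial in y; find its integer roots y ∈ {−4, ..., 4}, then test f_x and f at those candidates.
  x = -4: f_y(-4, y) = -18*y - 25; no integer root y with |y| ≤ 4.
  x = -3: f_y(-3, y) = -14*y - 16; no integer root y with |y| ≤ 4.
  x = -2: f_y(-2, y) = -10*y - 9; no integer root y with |y| ≤ 4.
  x = -1: f_y(-1, y) = -6*y - 4; no integer root y with |y| ≤ 4.
  x = 0: f_y(0, y) = -2*y - 1; no integer root y with |y| ≤ 4.
  x = 1: f_y(1, y) = 2*y; vanishes at y ∈ {0}. (1, 0): f_x = 0, f = 0 — SINGULAR.
  x = 2: f_y(2, y) = 6*y - 1; no integer root y with |y| ≤ 4.
  x = 3: f_y(3, y) = 10*y - 4; no integer root y with |y| ≤ 4.
  x = 4: f_y(4, y) = 14*y - 9; no integer root y with |y| ≤ 4.
Only singular point on the grid: (1, 0).
Classify: substitute x = 1 + u, y = 0 + v and expand: f = -u**2*v - u**2 + 2*u*v**2 + v**2.
No constant or linear terms (consistent with a singular point). Quadratic part: -u**2 + v**2. Cubic part: -u**2*v + 2*u*v**2.
The quadratic part v**2 - u**2 = (v − u)(v + u) splits into two distinct linear factors, so there are two distinct tangent lines y − 0 = ±(x − 1) — this is a node (ordinary double point).
Classification: node.


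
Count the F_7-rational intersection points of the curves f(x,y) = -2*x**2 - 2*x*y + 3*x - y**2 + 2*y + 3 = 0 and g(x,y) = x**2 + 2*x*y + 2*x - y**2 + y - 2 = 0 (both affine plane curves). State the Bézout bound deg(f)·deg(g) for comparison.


Common zeros: ∅; count = 0; Bézout bound = 4.

deg(f) = 2, deg(g) = 2, so Bézout bound = 4.
Scan x ∈ F_7. For each x, list the y ∈ F_7 with f(x, y) ≡ 0 and those with g(x, y) ≡ 0 (mod 7); the common zeros in that column are the intersection.
  x = 0: f ≡ 0 at y ∈ {3, 6}; g ≡ 0 at y ∈ {4}; common: ∅.
  x = 1: f ≡ 0 at y ∈ {2, 5}; g ≡ 0 at y ∈ ∅; common: ∅.
  x = 2: f ≡ 0 at y ∈ {2, 3}; g ≡ 0 at y ∈ {6}; common: ∅.
  x = 3: f ≡ 0 at y ∈ ∅; g ≡ 0 at y ∈ ∅; common: ∅.
  x = 4: f ≡ 0 at y ∈ ∅; g ≡ 0 at y ∈ {4, 5}; common: ∅.
  x = 5: f ≡ 0 at y ∈ ∅; g ≡ 0 at y ∈ {5, 6}; common: ∅.
  x = 6: f ≡ 0 at y ∈ {5, 6}; g ≡ 0 at y ∈ ∅; common: ∅.
Collecting: common zeros = ∅, so the count is 0.
Comparison with the Bézout bound: 0 ≤ 4 = deg(f)·deg(g), as expected for curves with no common component (the affine F_7-count falls short of the bound because intersections may lie at infinity, over extension fields, or carry multiplicity).


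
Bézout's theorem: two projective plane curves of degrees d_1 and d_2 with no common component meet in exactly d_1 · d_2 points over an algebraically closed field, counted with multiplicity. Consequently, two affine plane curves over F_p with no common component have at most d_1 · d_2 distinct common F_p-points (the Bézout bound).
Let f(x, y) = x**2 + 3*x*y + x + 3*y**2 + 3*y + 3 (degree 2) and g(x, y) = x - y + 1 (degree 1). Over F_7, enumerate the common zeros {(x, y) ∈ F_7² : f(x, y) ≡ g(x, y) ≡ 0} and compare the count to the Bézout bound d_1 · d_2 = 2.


Common zeros: {(2, 3)}; count = 1; Bézout bound = 2.

deg(f) = 2, deg(g) = 1, so Bézout bound = 2.
Scan x ∈ F_7. For each x, list the y ∈ F_7 with f(x, y) ≡ 0 and those with g(x, y) ≡ 0 (mod 7); the common zeros in that column are the intersection.
  x = 0: f ≡ 0 at y ∈ {2, 4}; g ≡ 0 at y ∈ {1}; common: ∅.
  x = 1: f ≡ 0 at y ∈ {1, 4}; g ≡ 0 at y ∈ {2}; common: ∅.
  x = 2: f ≡ 0 at y ∈ {1, 3}; g ≡ 0 at y ∈ {3}; common: {3}.
  x = 3: f ≡ 0 at y ∈ ∅; g ≡ 0 at y ∈ {4}; common: ∅.
  x = 4: f ≡ 0 at y ∈ ∅; g ≡ 0 at y ∈ {5}; common: ∅.
  x = 5: f ≡ 0 at y ∈ ∅; g ≡ 0 at y ∈ {6}; common: ∅.
  x = 6: f ≡ 0 at y ∈ ∅; g ≡ 0 at y ∈ {0}; common: ∅.
Collecting: common zeros = {(2, 3)}, so the count is 1.
Comparison with the Bézout bound: 1 ≤ 2 = deg(f)·deg(g), as expected for curves with no common component (the affine F_7-count falls short of the bound because intersections may lie at infinity, over extension fields, or carry multiplicity).


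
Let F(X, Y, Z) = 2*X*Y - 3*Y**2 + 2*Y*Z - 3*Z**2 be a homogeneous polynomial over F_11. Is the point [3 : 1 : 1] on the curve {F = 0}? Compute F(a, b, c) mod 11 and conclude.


F(3,1,1) ≡ 2 (mod 11); P is NOT on the curve.

Evaluate F(3, 1, 1) term-by-term (mod 11).
  2*X*Y ↦ 2·3·1·1 = 6
  -3*Y**2 ↦ -3·1·1·1 = -3
  2*Y*Z ↦ 2·1·1·1 = 2
  -3*Z**2 ↦ -3·1·1·1 = -3
Sum: F(3, 1, 1) = (6) + (-3) + (2) + (-3) = 2.
Reducing mod 11: 2 ≡ 2 (mod 11).
Since F(a, b, c) ≡ 2 ≠ 0 (mod 11), P does NOT lie on the curve.


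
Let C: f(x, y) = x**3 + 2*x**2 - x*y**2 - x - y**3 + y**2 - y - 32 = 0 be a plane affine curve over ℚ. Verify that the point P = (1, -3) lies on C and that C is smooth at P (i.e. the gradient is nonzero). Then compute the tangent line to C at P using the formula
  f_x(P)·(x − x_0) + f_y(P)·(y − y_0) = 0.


Tangent line at P: -3*x - 28*y - 81 = 0.

Step 1: f(1, -3) = 0, so P lies on C.
Step 2: partial derivatives
  f_x(x, y) = 3*x**2 + 4*x - y**2 - 1, f_y(x, y) = -2*x*y - 3*y**2 + 2*y - 1.
  f_x(P) = -3, f_y(P) = -28 (gradient nonzero, so P is smooth).
Step 3: tangent line at P: -3·(x − 1) + -28·(y − -3) = 0.
Expanding: -3*x - 28*y - 81 = 0.


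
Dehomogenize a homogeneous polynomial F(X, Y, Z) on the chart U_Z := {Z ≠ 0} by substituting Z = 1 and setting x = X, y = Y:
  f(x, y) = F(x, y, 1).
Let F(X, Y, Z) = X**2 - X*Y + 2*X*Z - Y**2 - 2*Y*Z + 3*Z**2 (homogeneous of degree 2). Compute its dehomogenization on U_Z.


f(x, y) = x**2 - x*y + 2*x - y**2 - 2*y + 3

On U_Z we set Z = 1. Each monomial c·X^i·Y^j·Z^k in F becomes c·x^i·y^j·1^k = c·x^i·y^j.
Substituting Z = 1: F(X, Y, 1) = x**2 - x*y + 2*x - y**2 - 2*y + 3.
Note: deg(f) ≤ deg(F) = 2; strict inequality happens when F is divisible by Z (lost terms).


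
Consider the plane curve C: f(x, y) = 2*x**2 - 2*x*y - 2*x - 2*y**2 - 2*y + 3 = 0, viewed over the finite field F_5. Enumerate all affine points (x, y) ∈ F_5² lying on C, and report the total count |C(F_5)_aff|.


Affine F_5-points: {(1, 4), (3, 0), (3, 1), (4, 1), (4, 4)}; count = 5.

For each of the 25 pairs (x, y) ∈ F_5², evaluate f(x, y) mod 5. Record the zeros.
  x = 0: [0↦3, 1↦4, 2↦1, 3↦4, 4↦3]  zeros at y ∈ ∅
  x = 1: [0↦3, 1↦2, 2↦2, 3↦3, 4↦0]  zeros at y ∈ {4}
  x = 2: [0↦2, 1↦4, 2↦2, 3↦1, 4↦1]  zeros at y ∈ ∅
  x = 3: [0↦0, 1↦0, 2↦1, 3↦3, 4↦1]  zeros at y ∈ {0, 1}
  x = 4: [0↦2, 1↦0, 2↦4, 3↦4, 4↦0]  zeros at y ∈ {1, 4}
Collecting zeros: affine points = {(1, 4), (3, 0), (3, 1), (4, 1), (4, 4)}.
Total count |C(F_5)_aff| = 5.


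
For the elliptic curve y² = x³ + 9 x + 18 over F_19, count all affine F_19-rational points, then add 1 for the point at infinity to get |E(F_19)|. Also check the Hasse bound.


Affine points = {(1, 3), (1, 16), (2, 5), (2, 14), (4, 2), (4, 17), (5, 6), (5, 13), (7, 5), (7, 14), (9, 7), (9, 12), (10, 5), (10, 14), (11, 2), (11, 17), (12, 7), (12, 12), (14, 0), (17, 7), (17, 12)}; affine count = 21; |E(F_19)| = 22.

Discriminant check: Δ ∝ 4a³ + 27b² = 4·9³ + 27·18² = 4·729 + 27·324 ≡ 17 (mod 19). Nonzero ⇒ E is nonsingular.
For each x ∈ F_19, compute rhs = x³ + 9·x + 18 mod 19, then count y ∈ F_19 with y² ≡ rhs.
  x = 0: rhs = 18, matching y values: none (0 points).
  x = 1: rhs = 9, matching y values: 3, 16 (2 points).
  x = 2: rhs = 6, matching y values: 5, 14 (2 points).
  x = 3: rhs = 15, matching y values: none (0 points).
  x = 4: rhs = 4, matching y values: 2, 17 (2 points).
  x = 5: rhs = 17, matching y values: 6, 13 (2 points).
  x = 6: rhs = 3, matching y values: none (0 points).
  x = 7: rhs = 6, matching y values: 5, 14 (2 points).
  x = 8: rhs = 13, matching y values: none (0 points).
  x = 9: rhs = 11, matching y values: 7, 12 (2 points).
  x = 10: rhs = 6, matching y values: 5, 14 (2 points).
  x = 11: rhs = 4, matching y values: 2, 17 (2 points).
  x = 12: rhs = 11, matching y values: 7, 12 (2 points).
  x = 13: rhs = 14, matching y values: none (0 points).
  x = 14: rhs = 0, matching y values: 0 (1 points).
  x = 15: rhs = 13, matching y values: none (0 points).
  x = 16: rhs = 2, matching y values: none (0 points).
  x = 17: rhs = 11, matching y values: 7, 12 (2 points).
  x = 18: rhs = 8, matching y values: none (0 points).
Total affine count: 21.
Full point count |E(F_19)| = 21 + 1 = 22.
Hasse bound: |22 − (19+1)| = |2| = 2 ≤ 2√19 ≈ 8.7178 ✓.


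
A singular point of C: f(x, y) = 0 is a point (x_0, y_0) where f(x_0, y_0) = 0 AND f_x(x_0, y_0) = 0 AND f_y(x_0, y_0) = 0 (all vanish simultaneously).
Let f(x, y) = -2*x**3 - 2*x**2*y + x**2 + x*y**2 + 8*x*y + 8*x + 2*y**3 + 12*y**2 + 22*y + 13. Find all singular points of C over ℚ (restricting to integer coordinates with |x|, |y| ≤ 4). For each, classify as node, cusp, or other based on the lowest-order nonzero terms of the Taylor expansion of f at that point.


Singular points: {(1, -2)}; classification: node.

Compute partial derivatives:
  f_x = -6*x**2 - 4*x*y + 2*x + y**2 + 8*y + 8.
  f_y = -2*x**2 + 2*x*y + 8*x + 6*y**2 + 24*y + 22.
Scan x_0 ∈ {−4, ..., 4}. For each x_0, f_y(x_0, y) is a polynomial in y; find its integer roots y ∈ {−4, ..., 4}, then test f_x and f at those candidates.
  x = -4: f_y(-4, y) = 6*y**2 + 16*y - 42; no integer root y with |y| ≤ 4.
  x = -3: f_y(-3, y) = 6*y**2 + 18*y - 20; no integer root y with |y| ≤ 4.
  x = -2: f_y(-2, y) = 6*y**2 + 20*y - 2; no integer root y with |y| ≤ 4.
  x = -1: f_y(-1, y) = 6*y**2 + 22*y + 12; vanishes at y ∈ {-3}. (-1, -3): f_x = -27 ≠ 0.
  x = 0: f_y(0, y) = 6*y**2 + 24*y + 22; no integer root y with |y| ≤ 4.
  x = 1: f_y(1, y) = 6*y**2 + 26*y + 28; vanishes at y ∈ {-2}. (1, -2): f_x = 0, f = 0 — SINGULAR.
  x = 2: f_y(2, y) = 6*y**2 + 28*y + 30; vanishes at y ∈ {-3}. (2, -3): f_x = -3 ≠ 0.
  x = 3: f_y(3, y) = 6*y**2 + 30*y + 28; no integer root y with |y| ≤ 4.
  x = 4: f_y(4, y) = 6*y**2 + 32*y + 22; no integer root y with |y| ≤ 4.
Only singular point on the grid: (1, -2).
Classify: substitute x = 1 + u, y = -2 + v and expand: f = -2*u**3 - 2*u**2*v - u**2 + u*v**2 + 2*v**3 + v**2.
No constant or linear terms (consistent with a singular point). Quadratic part: -u**2 + v**2. Cubic part: -2*u**3 - 2*u**2*v + u*v**2 + 2*v**3.
The quadratic part v**2 - u**2 = (v − u)(v + u) splits into two distinct linear factors, so there are two distinct tangent lines y − -2 = ±(x − 1) — this is a node (ordinary double point).
Classification: node.


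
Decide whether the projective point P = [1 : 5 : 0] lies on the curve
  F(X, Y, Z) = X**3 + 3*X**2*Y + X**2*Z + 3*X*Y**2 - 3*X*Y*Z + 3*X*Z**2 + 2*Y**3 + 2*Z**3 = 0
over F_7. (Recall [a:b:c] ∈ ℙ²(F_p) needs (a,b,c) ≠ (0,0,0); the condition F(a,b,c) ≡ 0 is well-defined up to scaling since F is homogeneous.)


F(1,5,0) ≡ 5 (mod 7); P is NOT on the curve.

Evaluate F(1, 5, 0) term-by-term (mod 7).
  X**3 ↦ 1·1·1·1 = 1
  3*X**2*Y ↦ 3·1·5·1 = 15
  X**2*Z ↦ 1·1·1·0 = 0
  3*X*Y**2 ↦ 3·1·25·1 = 75
  -3*X*Y*Z ↦ -3·1·5·0 = 0
  3*X*Z**2 ↦ 3·1·1·0 = 0
  2*Y**3 ↦ 2·1·125·1 = 250
  2*Z**3 ↦ 2·1·1·0 = 0
Sum: F(1, 5, 0) = (1) + (15) + (0) + (75) + (0) + (0) + (250) + (0) = 341.
Reducing mod 7: 341 ≡ 5 (mod 7).
Since F(a, b, c) ≡ 5 ≠ 0 (mod 7), P does NOT lie on the curve.


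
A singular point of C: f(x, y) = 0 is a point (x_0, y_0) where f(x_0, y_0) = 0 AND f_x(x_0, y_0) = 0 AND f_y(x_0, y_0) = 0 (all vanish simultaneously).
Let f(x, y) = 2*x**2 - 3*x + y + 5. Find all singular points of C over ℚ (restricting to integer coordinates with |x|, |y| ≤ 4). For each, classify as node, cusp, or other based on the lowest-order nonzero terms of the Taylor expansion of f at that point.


No singular points in the scanned grid; C is smooth there.

Compute partial derivatives:
  f_x = 4*x - 3.
  f_y = 1.
f_y = 1 is a nonzero constant, so f_y never vanishes: no point (x, y) can satisfy f = f_x = f_y = 0. In particular no (x, y) ∈ {−4, ..., 4}² is singular; the curve is smooth.


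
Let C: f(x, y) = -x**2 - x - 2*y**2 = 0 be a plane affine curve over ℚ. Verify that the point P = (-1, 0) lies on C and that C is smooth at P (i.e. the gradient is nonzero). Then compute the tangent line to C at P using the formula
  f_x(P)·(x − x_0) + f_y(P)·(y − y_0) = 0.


Tangent line at P: x + 1 = 0.

Step 1: f(-1, 0) = 0, so P lies on C.
Step 2: partial derivatives
  f_x(x, y) = -2*x - 1, f_y(x, y) = -4*y.
  f_x(P) = 1, f_y(P) = 0 (gradient nonzero, so P is smooth).
Step 3: tangent line at P: 1·(x − -1) + 0·(y − 0) = 0.
Expanding: x + 1 = 0.


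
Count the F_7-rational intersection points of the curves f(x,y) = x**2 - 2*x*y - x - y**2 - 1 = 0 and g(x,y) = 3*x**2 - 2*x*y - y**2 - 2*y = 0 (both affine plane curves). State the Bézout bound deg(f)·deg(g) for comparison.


Common zeros: {(3, 4)}; count = 1; Bézout bound = 4.

deg(f) = 2, deg(g) = 2, so Bézout bound = 4.
Scan x ∈ F_7. For each x, list the y ∈ F_7 with f(x, y) ≡ 0 and those with g(x, y) ≡ 0 (mod 7); the common zeros in that column are the intersection.
  x = 0: f ≡ 0 at y ∈ ∅; g ≡ 0 at y ∈ {0, 5}; common: ∅.
  x = 1: f ≡ 0 at y ∈ {6}; g ≡ 0 at y ∈ {5}; common: ∅.
  x = 2: f ≡ 0 at y ∈ ∅; g ≡ 0 at y ∈ {4}; common: ∅.
  x = 3: f ≡ 0 at y ∈ {4}; g ≡ 0 at y ∈ {2, 4}; common: {4}.
  x = 4: f ≡ 0 at y ∈ ∅; g ≡ 0 at y ∈ ∅; common: ∅.
  x = 5: f ≡ 0 at y ∈ {5, 6}; g ≡ 0 at y ∈ ∅; common: ∅.
  x = 6: f ≡ 0 at y ∈ {4, 5}; g ≡ 0 at y ∈ ∅; common: ∅.
Collecting: common zeros = {(3, 4)}, so the count is 1.
Comparison with the Bézout bound: 1 ≤ 4 = deg(f)·deg(g), as expected for curves with no common component (the affine F_7-count falls short of the bound because intersections may lie at infinity, over extension fields, or carry multiplicity).


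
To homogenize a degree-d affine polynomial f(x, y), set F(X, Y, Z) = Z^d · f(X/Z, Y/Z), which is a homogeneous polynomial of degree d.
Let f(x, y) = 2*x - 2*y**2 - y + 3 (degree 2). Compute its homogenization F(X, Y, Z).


F(X, Y, Z) = 2*X*Z - 2*Y**2 - Y*Z + 3*Z**2

deg(f) = 2.
Substitute x = X/Z, y = Y/Z into f, then multiply by Z^2.
  monomial 2·x^1·y^0 ↦ 2·X^1·Y^0·Z^1.
  monomial -2·x^0·y^2 ↦ -2·X^0·Y^2·Z^0.
  monomial -1·x^0·y^1 ↦ -1·X^0·Y^1·Z^1.
  monomial 3·x^0·y^0 ↦ 3·X^0·Y^0·Z^2.
Collecting: F(X, Y, Z) = 2*X*Z - 2*Y**2 - Y*Z + 3*Z**2.


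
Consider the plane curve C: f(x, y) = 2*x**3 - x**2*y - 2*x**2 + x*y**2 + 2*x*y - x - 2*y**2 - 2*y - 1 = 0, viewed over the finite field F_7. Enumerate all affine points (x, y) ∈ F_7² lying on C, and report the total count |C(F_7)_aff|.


Affine F_7-points: {(1, 3), (2, 6), (3, 1), (3, 4), (4, 0), (4, 5)}; count = 6.

For each of the 49 pairs (x, y) ∈ F_7², evaluate f(x, y) mod 7. Record the zeros.
  x = 0: [0↦6, 1↦2, 2↦1, 3↦3, 4↦1, 5↦2, 6↦6]  zeros at y ∈ ∅
  x = 1: [0↦5, 1↦3, 2↦6, 3↦0, 4↦6, 5↦3, 6↦5]  zeros at y ∈ {3}
  x = 2: [0↦5, 1↦3, 2↦1, 3↦6, 4↦4, 5↦2, 6↦0]  zeros at y ∈ {6}
  x = 3: [0↦4, 1↦0, 2↦5, 3↦5, 4↦0, 5↦4, 6↦3]  zeros at y ∈ {1, 4}
  x = 4: [0↦0, 1↦6, 2↦2, 3↦2, 4↦6, 5↦0, 6↦5]  zeros at y ∈ {0, 5}
  x = 5: [0↦5, 1↦5, 2↦4, 3↦2, 4↦6, 5↦2, 6↦4]  zeros at y ∈ ∅
  x = 6: [0↦3, 1↦2, 2↦2, 3↦3, 4↦5, 5↦1, 6↦5]  zeros at y ∈ ∅
Collecting zeros: affine points = {(1, 3), (2, 6), (3, 1), (3, 4), (4, 0), (4, 5)}.
Total count |C(F_7)_aff| = 6.


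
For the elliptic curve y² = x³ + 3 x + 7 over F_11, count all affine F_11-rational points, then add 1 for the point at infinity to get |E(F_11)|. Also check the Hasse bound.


Affine points = {(1, 0), (5, 2), (5, 9), (8, 2), (8, 9), (9, 2), (9, 9), (10, 5), (10, 6)}; affine count = 9; |E(F_11)| = 10.

Discriminant check: Δ ∝ 4a³ + 27b² = 4·3³ + 27·7² = 4·27 + 27·49 ≡ 1 (mod 11). Nonzero ⇒ E is nonsingular.
For each x ∈ F_11, compute rhs = x³ + 3·x + 7 mod 11, then count y ∈ F_11 with y² ≡ rhs.
  x = 0: rhs = 7, matching y values: none (0 points).
  x = 1: rhs = 0, matching y values: 0 (1 points).
  x = 2: rhs = 10, matching y values: none (0 points).
  x = 3: rhs = 10, matching y values: none (0 points).
  x = 4: rhs = 6, matching y values: none (0 points).
  x = 5: rhs = 4, matching y values: 2, 9 (2 points).
  x = 6: rhs = 10, matching y values: none (0 points).
  x = 7: rhs = 8, matching y values: none (0 points).
  x = 8: rhs = 4, matching y values: 2, 9 (2 points).
  x = 9: rhs = 4, matching y values: 2, 9 (2 points).
  x = 10: rhs = 3, matching y values: 5, 6 (2 points).
Total affine count: 9.
Full point count |E(F_11)| = 9 + 1 = 10.
Hasse bound: |10 − (11+1)| = |-2| = 2 ≤ 2√11 ≈ 6.6332 ✓.


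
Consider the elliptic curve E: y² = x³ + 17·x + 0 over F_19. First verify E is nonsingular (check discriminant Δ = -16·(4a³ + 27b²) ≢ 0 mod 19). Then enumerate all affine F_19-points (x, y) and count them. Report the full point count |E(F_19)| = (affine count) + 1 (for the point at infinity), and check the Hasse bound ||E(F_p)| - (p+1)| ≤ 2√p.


Affine points = {(0, 0), (2, 2), (2, 17), (5, 1), (5, 18), (7, 5), (7, 14), (10, 7), (10, 12), (11, 6), (11, 13), (13, 9), (13, 10), (15, 1), (15, 18), (16, 6), (16, 13), (18, 1), (18, 18)}; affine count = 19; |E(F_19)| = 20.

Discriminant check: Δ ∝ 4a³ + 27b² = 4·17³ + 27·0² = 4·4913 + 27·0 ≡ 6 (mod 19). Nonzero ⇒ E is nonsingular.
For each x ∈ F_19, compute rhs = x³ + 17·x + 0 mod 19, then count y ∈ F_19 with y² ≡ rhs.
  x = 0: rhs = 0, matching y values: 0 (1 points).
  x = 1: rhs = 18, matching y values: none (0 points).
  x = 2: rhs = 4, matching y values: 2, 17 (2 points).
  x = 3: rhs = 2, matching y values: none (0 points).
  x = 4: rhs = 18, matching y values: none (0 points).
  x = 5: rhs = 1, matching y values: 1, 18 (2 points).
  x = 6: rhs = 14, matching y values: none (0 points).
  x = 7: rhs = 6, matching y values: 5, 14 (2 points).
  x = 8: rhs = 2, matching y values: none (0 points).
  x = 9: rhs = 8, matching y values: none (0 points).
  x = 10: rhs = 11, matching y values: 7, 12 (2 points).
  x = 11: rhs = 17, matching y values: 6, 13 (2 points).
  x = 12: rhs = 13, matching y values: none (0 points).
  x = 13: rhs = 5, matching y values: 9, 10 (2 points).
  x = 14: rhs = 18, matching y values: none (0 points).
  x = 15: rhs = 1, matching y values: 1, 18 (2 points).
  x = 16: rhs = 17, matching y values: 6, 13 (2 points).
  x = 17: rhs = 15, matching y values: none (0 points).
  x = 18: rhs = 1, matching y values: 1, 18 (2 points).
Total affine count: 19.
Full point count |E(F_19)| = 19 + 1 = 20.
Hasse bound: |20 − (19+1)| = |0| = 0 ≤ 2√19 ≈ 8.7178 ✓.


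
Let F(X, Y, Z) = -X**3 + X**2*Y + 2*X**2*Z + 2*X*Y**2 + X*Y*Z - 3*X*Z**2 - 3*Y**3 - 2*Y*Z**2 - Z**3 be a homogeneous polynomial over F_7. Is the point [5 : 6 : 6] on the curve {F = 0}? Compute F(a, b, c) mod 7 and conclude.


F(5,6,6) ≡ 2 (mod 7); P is NOT on the curve.

Evaluate F(5, 6, 6) term-by-term (mod 7).
  -X**3 ↦ -1·125·1·1 = -125
  X**2*Y ↦ 1·25·6·1 = 150
  2*X**2*Z ↦ 2·25·1·6 = 300
  2*X*Y**2 ↦ 2·5·36·1 = 360
  X*Y*Z ↦ 1·5·6·6 = 180
  -3*X*Z**2 ↦ -3·5·1·36 = -540
  -3*Y**3 ↦ -3·1·216·1 = -648
  -2*Y*Z**2 ↦ -2·1·6·36 = -432
  -Z**3 ↦ -1·1·1·216 = -216
Sum: F(5, 6, 6) = (-125) + (150) + (300) + (360) + (180) + (-540) + (-648) + (-432) + (-216) = -971.
Reducing mod 7: -971 ≡ 2 (mod 7).
Since F(a, b, c) ≡ 2 ≠ 0 (mod 7), P does NOT lie on the curve.


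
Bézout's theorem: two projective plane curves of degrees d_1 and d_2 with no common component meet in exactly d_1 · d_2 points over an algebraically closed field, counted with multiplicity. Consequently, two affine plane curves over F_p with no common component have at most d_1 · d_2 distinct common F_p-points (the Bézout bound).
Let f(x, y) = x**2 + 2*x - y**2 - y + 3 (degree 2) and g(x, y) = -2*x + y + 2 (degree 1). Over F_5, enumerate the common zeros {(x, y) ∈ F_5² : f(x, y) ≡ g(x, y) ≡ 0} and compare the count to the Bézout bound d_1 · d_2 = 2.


Common zeros: {(2, 2), (4, 1)}; count = 2; Bézout bound = 2.

deg(f) = 2, deg(g) = 1, so Bézout bound = 2.
Scan x ∈ F_5. For each x, list the y ∈ F_5 with f(x, y) ≡ 0 and those with g(x, y) ≡ 0 (mod 5); the common zeros in that column are the intersection.
  x = 0: f ≡ 0 at y ∈ ∅; g ≡ 0 at y ∈ {3}; common: ∅.
  x = 1: f ≡ 0 at y ∈ {2}; g ≡ 0 at y ∈ {0}; common: ∅.
  x = 2: f ≡ 0 at y ∈ {2}; g ≡ 0 at y ∈ {2}; common: {2}.
  x = 3: f ≡ 0 at y ∈ ∅; g ≡ 0 at y ∈ {4}; common: ∅.
  x = 4: f ≡ 0 at y ∈ {1, 3}; g ≡ 0 at y ∈ {1}; common: {1}.
Collecting: common zeros = {(2, 2), (4, 1)}, so the count is 2.
Comparison with the Bézout bound: 2 ≤ 2 = deg(f)·deg(g), as expected for curves with no common component (the bound is attained).


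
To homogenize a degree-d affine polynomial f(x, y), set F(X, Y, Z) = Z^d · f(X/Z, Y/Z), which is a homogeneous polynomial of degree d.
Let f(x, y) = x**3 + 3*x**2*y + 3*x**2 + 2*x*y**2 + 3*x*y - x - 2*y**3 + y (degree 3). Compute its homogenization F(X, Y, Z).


F(X, Y, Z) = X**3 + 3*X**2*Y + 3*X**2*Z + 2*X*Y**2 + 3*X*Y*Z - X*Z**2 - 2*Y**3 + Y*Z**2

deg(f) = 3.
Substitute x = X/Z, y = Y/Z into f, then multiply by Z^3.
  monomial 1·x^3·y^0 ↦ 1·X^3·Y^0·Z^0.
  monomial 3·x^2·y^1 ↦ 3·X^2·Y^1·Z^0.
  monomial 3·x^2·y^0 ↦ 3·X^2·Y^0·Z^1.
  monomial 2·x^1·y^2 ↦ 2·X^1·Y^2·Z^0.
  monomial 3·x^1·y^1 ↦ 3·X^1·Y^1·Z^1.
  monomial -1·x^1·y^0 ↦ -1·X^1·Y^0·Z^2.
  monomial -2·x^0·y^3 ↦ -2·X^0·Y^3·Z^0.
  monomial 1·x^0·y^1 ↦ 1·X^0·Y^1·Z^2.
Collecting: F(X, Y, Z) = X**3 + 3*X**2*Y + 3*X**2*Z + 2*X*Y**2 + 3*X*Y*Z - X*Z**2 - 2*Y**3 + Y*Z**2.


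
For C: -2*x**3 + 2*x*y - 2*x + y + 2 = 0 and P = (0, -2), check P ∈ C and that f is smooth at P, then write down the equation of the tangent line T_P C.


Tangent line at P: -6*x + y + 2 = 0.

Step 1: f(0, -2) = 0, so P lies on C.
Step 2: partial derivatives
  f_x(x, y) = -6*x**2 + 2*y - 2, f_y(x, y) = 2*x + 1.
  f_x(P) = -6, f_y(P) = 1 (gradient nonzero, so P is smooth).
Step 3: tangent line at P: -6·(x − 0) + 1·(y − -2) = 0.
Expanding: -6*x + y + 2 = 0.
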